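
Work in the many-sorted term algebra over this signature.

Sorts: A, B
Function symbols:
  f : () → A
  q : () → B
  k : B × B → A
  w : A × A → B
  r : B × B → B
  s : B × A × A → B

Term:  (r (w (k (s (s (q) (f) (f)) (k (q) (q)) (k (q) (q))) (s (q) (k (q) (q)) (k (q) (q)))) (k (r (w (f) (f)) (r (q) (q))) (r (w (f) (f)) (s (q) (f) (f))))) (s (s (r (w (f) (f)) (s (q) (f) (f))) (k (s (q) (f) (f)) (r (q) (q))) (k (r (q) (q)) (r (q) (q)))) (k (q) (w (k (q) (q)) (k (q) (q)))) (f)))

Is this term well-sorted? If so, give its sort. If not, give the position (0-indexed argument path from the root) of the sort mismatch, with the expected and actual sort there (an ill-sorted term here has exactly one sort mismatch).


well-sorted; sort = B

          (q) : B
          (f) : A
          (f) : A
        (s (q) (f) (f)) : B
          (q) : B
          (q) : B
        (k (q) (q)) : A
          (q) : B
          (q) : B
        (k (q) (q)) : A
      (s (s (q) (f) (f)) (k (q) (q)) (k (q) (q))) : B
        (q) : B
          (q) : B
          (q) : B
        (k (q) (q)) : A
          (q) : B
          (q) : B
        (k (q) (q)) : A
      (s (q) (k (q) (q)) (k (q) (q))) : B
    (k (s (s (q) (f) (f)) (k (q) (q)) (k (q) (q))) (s (q) (k (q) (q)) (k (q) (q)))) : A
          (f) : A
          (f) : A
        (w (f) (f)) : B
          (q) : B
          (q) : B
        (r (q) (q)) : B
      (r (w (f) (f)) (r (q) (q))) : B
          (f) : A
          (f) : A
        (w (f) (f)) : B
          (q) : B
          (f) : A
          (f) : A
        (s (q) (f) (f)) : B
      (r (w (f) (f)) (s (q) (f) (f))) : B
    (k (r (w (f) (f)) (r (q) (q))) (r (w (f) (f)) (s (q) (f) (f)))) : A
  (w (k (s (s (q) (f) (f)) (k (q) (q)) (k (q) (q))) (s (q) (k (q) (q)) (k (q) (q)))) (k (r (w (f) (f)) (r (q) (q))) (r (w (f) (f)) (s (q) (f) (f))))) : B
          (f) : A
          (f) : A
        (w (f) (f)) : B
          (q) : B
          (f) : A
          (f) : A
        (s (q) (f) (f)) : B
      (r (w (f) (f)) (s (q) (f) (f))) : B
          (q) : B
          (f) : A
          (f) : A
        (s (q) (f) (f)) : B
          (q) : B
          (q) : B
        (r (q) (q)) : B
      (k (s (q) (f) (f)) (r (q) (q))) : A
          (q) : B
          (q) : B
        (r (q) (q)) : B
          (q) : B
          (q) : B
        (r (q) (q)) : B
      (k (r (q) (q)) (r (q) (q))) : A
    (s (r (w (f) (f)) (s (q) (f) (f))) (k (s (q) (f) (f)) (r (q) (q))) (k (r (q) (q)) (r (q) (q)))) : B
      (q) : B
          (q) : B
          (q) : B
        (k (q) (q)) : A
          (q) : B
          (q) : B
        (k (q) (q)) : A
      (w (k (q) (q)) (k (q) (q))) : B
    (k (q) (w (k (q) (q)) (k (q) (q)))) : A
    (f) : A
  (s (s (r (w (f) (f)) (s (q) (f) (f))) (k (s (q) (f) (f)) (r (q) (q))) (k (r (q) (q)) (r (q) (q)))) (k (q) (w (k (q) (q)) (k (q) (q)))) (f)) : B
(r (w (k (s (s (q) (f) (f)) (k (q) (q)) (k (q) (q))) (s (q) (k (q) (q)) (k (q) (q)))) (k (r (w (f) (f)) (r (q) (q))) (r (w (f) (f)) (s (q) (f) (f))))) (s (s (r (w (f) (f)) (s (q) (f) (f))) (k (s (q) (f) (f)) (r (q) (q))) (k (r (q) (q)) (r (q) (q)))) (k (q) (w (k (q) (q)) (k (q) (q)))) (f))) : B


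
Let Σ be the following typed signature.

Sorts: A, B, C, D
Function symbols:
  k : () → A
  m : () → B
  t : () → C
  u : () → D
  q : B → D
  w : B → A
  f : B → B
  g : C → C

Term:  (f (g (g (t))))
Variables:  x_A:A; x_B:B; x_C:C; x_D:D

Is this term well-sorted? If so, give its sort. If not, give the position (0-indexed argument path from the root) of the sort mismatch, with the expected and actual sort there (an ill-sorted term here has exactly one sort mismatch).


ill-sorted at position [0]: expected B, got C

      (t) : C
    (g (t)) : C
  (g (g (t))) : C
(f (g (g (t)))) : ✗ arg 0 at [0] has sort C, expected B


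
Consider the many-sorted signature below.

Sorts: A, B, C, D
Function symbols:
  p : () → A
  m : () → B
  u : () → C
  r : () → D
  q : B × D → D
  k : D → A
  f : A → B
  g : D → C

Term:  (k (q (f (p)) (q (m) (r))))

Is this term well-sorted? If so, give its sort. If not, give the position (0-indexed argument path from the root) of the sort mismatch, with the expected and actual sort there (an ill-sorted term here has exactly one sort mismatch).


well-sorted; sort = A

      (p) : A
    (f (p)) : B
      (m) : B
      (r) : D
    (q (m) (r)) : D
  (q (f (p)) (q (m) (r))) : D
(k (q (f (p)) (q (m) (r)))) : A


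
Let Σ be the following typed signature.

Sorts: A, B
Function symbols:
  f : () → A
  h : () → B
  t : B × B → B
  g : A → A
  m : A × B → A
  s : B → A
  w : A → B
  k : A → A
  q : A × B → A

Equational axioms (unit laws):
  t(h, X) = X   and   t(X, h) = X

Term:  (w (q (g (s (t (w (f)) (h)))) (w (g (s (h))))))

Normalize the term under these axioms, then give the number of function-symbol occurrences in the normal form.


size = 10

1. (w (q (g (s (t (w (f)) (h)))) (w (g (s (h))))))  →  (w (q (g (s (w (f)))) (w (g (s (h))))))
normal form: (w (q (g (s (w (f)))) (w (g (s (h))))))


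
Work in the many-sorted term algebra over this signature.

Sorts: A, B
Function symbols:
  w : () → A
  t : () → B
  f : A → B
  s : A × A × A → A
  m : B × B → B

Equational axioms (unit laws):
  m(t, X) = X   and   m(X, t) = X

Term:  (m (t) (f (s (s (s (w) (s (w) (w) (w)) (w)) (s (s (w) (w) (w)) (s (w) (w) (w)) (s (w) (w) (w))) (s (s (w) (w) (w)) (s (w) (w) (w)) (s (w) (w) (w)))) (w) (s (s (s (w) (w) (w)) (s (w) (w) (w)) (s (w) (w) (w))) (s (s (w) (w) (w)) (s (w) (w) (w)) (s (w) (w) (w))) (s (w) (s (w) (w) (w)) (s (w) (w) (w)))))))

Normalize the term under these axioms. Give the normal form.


normal form = (f (s (s (s (w) (s (w) (w) (w)) (w)) (s (s (w) (w) (w)) (s (w) (w) (w)) (s (w) (w) (w))) (s (s (w) (w) (w)) (s (w) (w) (w)) (s (w) (w) (w)))) (w) (s (s (s (w) (w) (w)) (s (w) (w) (w)) (s (w) (w) (w))) (s (s (w) (w) (w)) (s (w) (w) (w)) (s (w) (w) (w))) (s (w) (s (w) (w) (w)) (s (w) (w) (w))))))

1. (m (t) (f (s (s (s (w) (s (w) (w) (w)) (w)) (s (s (w) (w) (w)) (s (w) (w) (w)) (s (w) (w) (w))) (s (s (w) (w) (w)) (s (w) (w) (w)) (s (w) (w) (w)))) (w) (s (s (s (w) (w) (w)) (s (w) (w) (w)) (s (w) (w) (w))) (s (s (w) (w) (w)) (s (w) (w) (w)) (s (w) (w) (w))) (s (w) (s (w) (w) (w)) (s (w) (w) (w)))))))  →  (f (s (s (s (w) (s (w) (w) (w)) (w)) (s (s (w) (w) (w)) (s (w) (w) (w)) (s (w) (w) (w))) (s (s (w) (w) (w)) (s (w) (w) (w)) (s (w) (w) (w)))) (w) (s (s (s (w) (w) (w)) (s (w) (w) (w)) (s (w) (w) (w))) (s (s (w) (w) (w)) (s (w) (w) (w)) (s (w) (w) (w))) (s (w) (s (w) (w) (w)) (s (w) (w) (w))))))


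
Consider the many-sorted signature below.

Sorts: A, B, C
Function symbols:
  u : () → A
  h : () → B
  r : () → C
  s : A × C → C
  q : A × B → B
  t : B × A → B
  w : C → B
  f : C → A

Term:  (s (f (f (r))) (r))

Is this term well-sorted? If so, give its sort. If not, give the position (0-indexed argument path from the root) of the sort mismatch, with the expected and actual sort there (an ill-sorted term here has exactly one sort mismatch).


      (r) : C
    (f (r)) : A
  (f (f (r))) : ✗ arg 0 at [0, 0] has sort A, expected C
  (r) : C

ill-sorted at position [0, 0]: expected C, got A


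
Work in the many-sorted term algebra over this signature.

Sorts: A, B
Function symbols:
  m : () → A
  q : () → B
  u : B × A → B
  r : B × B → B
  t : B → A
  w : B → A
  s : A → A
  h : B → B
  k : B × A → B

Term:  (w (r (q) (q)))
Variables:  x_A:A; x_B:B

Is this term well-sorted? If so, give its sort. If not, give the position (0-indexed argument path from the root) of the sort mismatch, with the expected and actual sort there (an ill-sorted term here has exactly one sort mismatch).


well-sorted; sort = A

    (q) : B
    (q) : B
  (r (q) (q)) : B
(w (r (q) (q))) : A


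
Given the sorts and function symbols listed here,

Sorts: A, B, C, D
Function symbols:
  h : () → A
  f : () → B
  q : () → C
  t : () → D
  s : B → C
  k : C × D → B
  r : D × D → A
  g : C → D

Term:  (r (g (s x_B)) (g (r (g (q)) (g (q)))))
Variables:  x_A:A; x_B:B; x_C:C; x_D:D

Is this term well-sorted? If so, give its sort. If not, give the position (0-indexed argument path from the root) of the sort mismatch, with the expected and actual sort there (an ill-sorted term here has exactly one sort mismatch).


ill-sorted at position [1, 0]: expected C, got A

      x_B : B
    (s x_B) : C
  (g (s x_B)) : D
        (q) : C
      (g (q)) : D
        (q) : C
      (g (q)) : D
    (r (g (q)) (g (q))) : A
  (g (r (g (q)) (g (q)))) : ✗ arg 0 at [1, 0] has sort A, expected C


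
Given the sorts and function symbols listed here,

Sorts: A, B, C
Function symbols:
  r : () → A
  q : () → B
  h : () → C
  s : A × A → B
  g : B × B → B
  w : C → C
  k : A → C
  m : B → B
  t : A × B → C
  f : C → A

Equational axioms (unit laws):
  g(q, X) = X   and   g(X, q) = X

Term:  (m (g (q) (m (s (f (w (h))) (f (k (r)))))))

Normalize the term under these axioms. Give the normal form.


1. (m (g (q) (m (s (f (w (h))) (f (k (r)))))))  →  (m (m (s (f (w (h))) (f (k (r))))))

normal form = (m (m (s (f (w (h))) (f (k (r))))))


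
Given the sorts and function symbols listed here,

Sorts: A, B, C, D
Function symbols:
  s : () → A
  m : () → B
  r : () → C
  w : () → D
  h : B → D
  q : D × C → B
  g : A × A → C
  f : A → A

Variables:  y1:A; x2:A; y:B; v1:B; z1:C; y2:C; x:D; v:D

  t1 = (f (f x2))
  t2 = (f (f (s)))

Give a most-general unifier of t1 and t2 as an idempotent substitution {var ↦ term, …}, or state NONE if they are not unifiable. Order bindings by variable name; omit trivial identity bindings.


{x2 ↦ (s)}


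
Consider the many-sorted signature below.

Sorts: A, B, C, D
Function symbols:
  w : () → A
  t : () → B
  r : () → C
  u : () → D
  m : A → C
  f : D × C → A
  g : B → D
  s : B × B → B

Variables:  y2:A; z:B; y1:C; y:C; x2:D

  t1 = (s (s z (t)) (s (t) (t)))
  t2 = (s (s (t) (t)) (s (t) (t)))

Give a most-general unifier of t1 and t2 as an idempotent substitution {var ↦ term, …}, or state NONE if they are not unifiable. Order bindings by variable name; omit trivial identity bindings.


{z ↦ (t)}


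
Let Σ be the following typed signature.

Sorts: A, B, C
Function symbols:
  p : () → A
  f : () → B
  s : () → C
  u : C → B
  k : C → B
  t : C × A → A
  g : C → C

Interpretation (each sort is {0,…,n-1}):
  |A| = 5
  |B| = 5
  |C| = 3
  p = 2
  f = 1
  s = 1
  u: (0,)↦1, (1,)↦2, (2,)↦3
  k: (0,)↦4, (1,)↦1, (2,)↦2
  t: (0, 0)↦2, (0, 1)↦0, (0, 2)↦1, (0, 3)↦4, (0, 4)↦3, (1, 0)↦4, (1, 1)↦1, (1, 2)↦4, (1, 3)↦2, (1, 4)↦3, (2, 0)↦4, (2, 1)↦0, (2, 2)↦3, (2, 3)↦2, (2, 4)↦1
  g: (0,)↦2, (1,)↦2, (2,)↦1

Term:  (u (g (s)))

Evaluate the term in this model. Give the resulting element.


  s = 1
  (g (s)) = g(1,) = 2
  (u (g (s))) = u(2,) = 3

value = 3


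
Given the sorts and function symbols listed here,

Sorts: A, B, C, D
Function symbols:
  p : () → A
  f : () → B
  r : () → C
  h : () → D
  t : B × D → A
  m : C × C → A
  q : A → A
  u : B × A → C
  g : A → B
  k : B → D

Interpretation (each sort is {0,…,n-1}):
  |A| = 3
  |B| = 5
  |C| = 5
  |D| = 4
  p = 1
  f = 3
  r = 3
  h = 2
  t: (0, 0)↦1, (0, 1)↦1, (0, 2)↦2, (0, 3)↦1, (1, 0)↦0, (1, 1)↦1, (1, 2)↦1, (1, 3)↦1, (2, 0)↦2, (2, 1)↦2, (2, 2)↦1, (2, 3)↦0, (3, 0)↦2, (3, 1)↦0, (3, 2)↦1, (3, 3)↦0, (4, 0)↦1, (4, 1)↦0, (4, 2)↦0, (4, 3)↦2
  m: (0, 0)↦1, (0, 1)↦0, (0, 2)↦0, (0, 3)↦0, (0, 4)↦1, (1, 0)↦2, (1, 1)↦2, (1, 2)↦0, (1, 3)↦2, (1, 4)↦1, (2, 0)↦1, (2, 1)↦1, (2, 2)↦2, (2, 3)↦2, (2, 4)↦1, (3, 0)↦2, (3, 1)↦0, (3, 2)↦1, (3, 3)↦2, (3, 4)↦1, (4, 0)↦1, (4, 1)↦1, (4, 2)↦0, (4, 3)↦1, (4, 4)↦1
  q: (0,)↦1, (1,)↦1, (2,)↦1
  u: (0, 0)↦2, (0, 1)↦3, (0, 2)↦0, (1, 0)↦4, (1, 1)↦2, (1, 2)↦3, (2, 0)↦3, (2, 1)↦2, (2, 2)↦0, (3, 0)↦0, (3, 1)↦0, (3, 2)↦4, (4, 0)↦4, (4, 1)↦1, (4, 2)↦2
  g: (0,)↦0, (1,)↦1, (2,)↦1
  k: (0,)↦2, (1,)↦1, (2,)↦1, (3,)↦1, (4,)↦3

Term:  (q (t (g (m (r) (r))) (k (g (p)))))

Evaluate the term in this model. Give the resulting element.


value = 1

  r = 3
  r = 3
  (m (r) (r)) = m(3, 3) = 2
  (g (m (r) (r))) = g(2,) = 1
  p = 1
  (g (p)) = g(1,) = 1
  (k (g (p))) = k(1,) = 1
  (t (g (m (r) (r))) (k (g (p)))) = t(1, 1) = 1
  (q (t (g (m (r) (r))) (k (g (p))))) = q(1,) = 1


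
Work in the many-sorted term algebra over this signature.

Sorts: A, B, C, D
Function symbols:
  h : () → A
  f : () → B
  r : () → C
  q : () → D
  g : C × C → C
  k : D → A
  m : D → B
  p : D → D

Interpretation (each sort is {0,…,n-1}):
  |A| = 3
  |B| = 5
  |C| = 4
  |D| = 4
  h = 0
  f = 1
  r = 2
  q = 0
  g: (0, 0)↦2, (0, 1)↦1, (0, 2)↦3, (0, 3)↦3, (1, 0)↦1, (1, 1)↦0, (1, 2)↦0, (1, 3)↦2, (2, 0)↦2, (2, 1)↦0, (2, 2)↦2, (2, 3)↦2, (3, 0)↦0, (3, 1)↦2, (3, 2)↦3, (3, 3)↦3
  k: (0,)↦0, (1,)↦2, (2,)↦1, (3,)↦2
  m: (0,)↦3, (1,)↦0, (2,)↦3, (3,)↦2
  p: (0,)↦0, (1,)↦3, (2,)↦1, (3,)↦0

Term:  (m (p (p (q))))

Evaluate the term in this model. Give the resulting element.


value = 3

  q = 0
  (p (q)) = p(0,) = 0
  (p (p (q))) = p(0,) = 0
  (m (p (p (q)))) = m(0,) = 3


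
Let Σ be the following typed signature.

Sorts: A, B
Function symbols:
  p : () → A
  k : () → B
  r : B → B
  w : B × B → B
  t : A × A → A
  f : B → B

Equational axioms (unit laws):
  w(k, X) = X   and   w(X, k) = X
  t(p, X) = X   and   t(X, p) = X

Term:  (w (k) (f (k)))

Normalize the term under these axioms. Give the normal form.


1. (w (k) (f (k)))  →  (f (k))

normal form = (f (k))


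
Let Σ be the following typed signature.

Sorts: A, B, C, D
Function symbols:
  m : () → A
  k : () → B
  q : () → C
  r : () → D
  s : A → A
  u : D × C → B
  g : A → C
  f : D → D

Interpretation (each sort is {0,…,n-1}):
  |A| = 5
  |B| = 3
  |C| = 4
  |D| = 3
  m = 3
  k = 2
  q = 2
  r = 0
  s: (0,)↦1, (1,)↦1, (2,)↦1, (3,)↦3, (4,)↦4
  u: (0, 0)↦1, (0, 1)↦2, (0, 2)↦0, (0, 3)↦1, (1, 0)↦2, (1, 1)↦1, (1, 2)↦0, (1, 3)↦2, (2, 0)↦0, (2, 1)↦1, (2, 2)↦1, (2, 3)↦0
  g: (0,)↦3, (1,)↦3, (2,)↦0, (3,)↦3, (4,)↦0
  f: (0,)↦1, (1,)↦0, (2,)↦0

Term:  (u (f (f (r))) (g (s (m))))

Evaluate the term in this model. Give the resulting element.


  r = 0
  (f (r)) = f(0,) = 1
  (f (f (r))) = f(1,) = 0
  m = 3
  (s (m)) = s(3,) = 3
  (g (s (m))) = g(3,) = 3
  (u (f (f (r))) (g (s (m)))) = u(0, 3) = 1

value = 1


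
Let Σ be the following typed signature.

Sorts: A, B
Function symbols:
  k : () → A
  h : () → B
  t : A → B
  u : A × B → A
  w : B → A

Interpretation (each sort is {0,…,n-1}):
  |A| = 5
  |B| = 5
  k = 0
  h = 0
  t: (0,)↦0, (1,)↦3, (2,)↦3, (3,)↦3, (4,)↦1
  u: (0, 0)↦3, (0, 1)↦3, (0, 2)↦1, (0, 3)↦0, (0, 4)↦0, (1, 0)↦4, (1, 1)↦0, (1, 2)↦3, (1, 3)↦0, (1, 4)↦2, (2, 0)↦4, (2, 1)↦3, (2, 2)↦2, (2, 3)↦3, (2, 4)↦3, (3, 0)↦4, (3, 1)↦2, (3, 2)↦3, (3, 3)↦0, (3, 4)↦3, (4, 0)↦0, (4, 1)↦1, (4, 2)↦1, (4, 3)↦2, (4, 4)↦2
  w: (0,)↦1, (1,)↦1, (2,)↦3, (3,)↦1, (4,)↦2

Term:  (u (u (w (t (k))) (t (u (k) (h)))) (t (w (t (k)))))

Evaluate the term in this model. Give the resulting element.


value = 0

  k = 0
  (t (k)) = t(0,) = 0
  (w (t (k))) = w(0,) = 1
  k = 0
  h = 0
  (u (k) (h)) = u(0, 0) = 3
  (t (u (k) (h))) = t(3,) = 3
  (u (w (t (k))) (t (u (k) (h)))) = u(1, 3) = 0
  k = 0
  (t (k)) = t(0,) = 0
  (w (t (k))) = w(0,) = 1
  (t (w (t (k)))) = t(1,) = 3
  (u (u (w (t (k))) (t (u (k) (h)))) (t (w (t (k))))) = u(0, 3) = 0


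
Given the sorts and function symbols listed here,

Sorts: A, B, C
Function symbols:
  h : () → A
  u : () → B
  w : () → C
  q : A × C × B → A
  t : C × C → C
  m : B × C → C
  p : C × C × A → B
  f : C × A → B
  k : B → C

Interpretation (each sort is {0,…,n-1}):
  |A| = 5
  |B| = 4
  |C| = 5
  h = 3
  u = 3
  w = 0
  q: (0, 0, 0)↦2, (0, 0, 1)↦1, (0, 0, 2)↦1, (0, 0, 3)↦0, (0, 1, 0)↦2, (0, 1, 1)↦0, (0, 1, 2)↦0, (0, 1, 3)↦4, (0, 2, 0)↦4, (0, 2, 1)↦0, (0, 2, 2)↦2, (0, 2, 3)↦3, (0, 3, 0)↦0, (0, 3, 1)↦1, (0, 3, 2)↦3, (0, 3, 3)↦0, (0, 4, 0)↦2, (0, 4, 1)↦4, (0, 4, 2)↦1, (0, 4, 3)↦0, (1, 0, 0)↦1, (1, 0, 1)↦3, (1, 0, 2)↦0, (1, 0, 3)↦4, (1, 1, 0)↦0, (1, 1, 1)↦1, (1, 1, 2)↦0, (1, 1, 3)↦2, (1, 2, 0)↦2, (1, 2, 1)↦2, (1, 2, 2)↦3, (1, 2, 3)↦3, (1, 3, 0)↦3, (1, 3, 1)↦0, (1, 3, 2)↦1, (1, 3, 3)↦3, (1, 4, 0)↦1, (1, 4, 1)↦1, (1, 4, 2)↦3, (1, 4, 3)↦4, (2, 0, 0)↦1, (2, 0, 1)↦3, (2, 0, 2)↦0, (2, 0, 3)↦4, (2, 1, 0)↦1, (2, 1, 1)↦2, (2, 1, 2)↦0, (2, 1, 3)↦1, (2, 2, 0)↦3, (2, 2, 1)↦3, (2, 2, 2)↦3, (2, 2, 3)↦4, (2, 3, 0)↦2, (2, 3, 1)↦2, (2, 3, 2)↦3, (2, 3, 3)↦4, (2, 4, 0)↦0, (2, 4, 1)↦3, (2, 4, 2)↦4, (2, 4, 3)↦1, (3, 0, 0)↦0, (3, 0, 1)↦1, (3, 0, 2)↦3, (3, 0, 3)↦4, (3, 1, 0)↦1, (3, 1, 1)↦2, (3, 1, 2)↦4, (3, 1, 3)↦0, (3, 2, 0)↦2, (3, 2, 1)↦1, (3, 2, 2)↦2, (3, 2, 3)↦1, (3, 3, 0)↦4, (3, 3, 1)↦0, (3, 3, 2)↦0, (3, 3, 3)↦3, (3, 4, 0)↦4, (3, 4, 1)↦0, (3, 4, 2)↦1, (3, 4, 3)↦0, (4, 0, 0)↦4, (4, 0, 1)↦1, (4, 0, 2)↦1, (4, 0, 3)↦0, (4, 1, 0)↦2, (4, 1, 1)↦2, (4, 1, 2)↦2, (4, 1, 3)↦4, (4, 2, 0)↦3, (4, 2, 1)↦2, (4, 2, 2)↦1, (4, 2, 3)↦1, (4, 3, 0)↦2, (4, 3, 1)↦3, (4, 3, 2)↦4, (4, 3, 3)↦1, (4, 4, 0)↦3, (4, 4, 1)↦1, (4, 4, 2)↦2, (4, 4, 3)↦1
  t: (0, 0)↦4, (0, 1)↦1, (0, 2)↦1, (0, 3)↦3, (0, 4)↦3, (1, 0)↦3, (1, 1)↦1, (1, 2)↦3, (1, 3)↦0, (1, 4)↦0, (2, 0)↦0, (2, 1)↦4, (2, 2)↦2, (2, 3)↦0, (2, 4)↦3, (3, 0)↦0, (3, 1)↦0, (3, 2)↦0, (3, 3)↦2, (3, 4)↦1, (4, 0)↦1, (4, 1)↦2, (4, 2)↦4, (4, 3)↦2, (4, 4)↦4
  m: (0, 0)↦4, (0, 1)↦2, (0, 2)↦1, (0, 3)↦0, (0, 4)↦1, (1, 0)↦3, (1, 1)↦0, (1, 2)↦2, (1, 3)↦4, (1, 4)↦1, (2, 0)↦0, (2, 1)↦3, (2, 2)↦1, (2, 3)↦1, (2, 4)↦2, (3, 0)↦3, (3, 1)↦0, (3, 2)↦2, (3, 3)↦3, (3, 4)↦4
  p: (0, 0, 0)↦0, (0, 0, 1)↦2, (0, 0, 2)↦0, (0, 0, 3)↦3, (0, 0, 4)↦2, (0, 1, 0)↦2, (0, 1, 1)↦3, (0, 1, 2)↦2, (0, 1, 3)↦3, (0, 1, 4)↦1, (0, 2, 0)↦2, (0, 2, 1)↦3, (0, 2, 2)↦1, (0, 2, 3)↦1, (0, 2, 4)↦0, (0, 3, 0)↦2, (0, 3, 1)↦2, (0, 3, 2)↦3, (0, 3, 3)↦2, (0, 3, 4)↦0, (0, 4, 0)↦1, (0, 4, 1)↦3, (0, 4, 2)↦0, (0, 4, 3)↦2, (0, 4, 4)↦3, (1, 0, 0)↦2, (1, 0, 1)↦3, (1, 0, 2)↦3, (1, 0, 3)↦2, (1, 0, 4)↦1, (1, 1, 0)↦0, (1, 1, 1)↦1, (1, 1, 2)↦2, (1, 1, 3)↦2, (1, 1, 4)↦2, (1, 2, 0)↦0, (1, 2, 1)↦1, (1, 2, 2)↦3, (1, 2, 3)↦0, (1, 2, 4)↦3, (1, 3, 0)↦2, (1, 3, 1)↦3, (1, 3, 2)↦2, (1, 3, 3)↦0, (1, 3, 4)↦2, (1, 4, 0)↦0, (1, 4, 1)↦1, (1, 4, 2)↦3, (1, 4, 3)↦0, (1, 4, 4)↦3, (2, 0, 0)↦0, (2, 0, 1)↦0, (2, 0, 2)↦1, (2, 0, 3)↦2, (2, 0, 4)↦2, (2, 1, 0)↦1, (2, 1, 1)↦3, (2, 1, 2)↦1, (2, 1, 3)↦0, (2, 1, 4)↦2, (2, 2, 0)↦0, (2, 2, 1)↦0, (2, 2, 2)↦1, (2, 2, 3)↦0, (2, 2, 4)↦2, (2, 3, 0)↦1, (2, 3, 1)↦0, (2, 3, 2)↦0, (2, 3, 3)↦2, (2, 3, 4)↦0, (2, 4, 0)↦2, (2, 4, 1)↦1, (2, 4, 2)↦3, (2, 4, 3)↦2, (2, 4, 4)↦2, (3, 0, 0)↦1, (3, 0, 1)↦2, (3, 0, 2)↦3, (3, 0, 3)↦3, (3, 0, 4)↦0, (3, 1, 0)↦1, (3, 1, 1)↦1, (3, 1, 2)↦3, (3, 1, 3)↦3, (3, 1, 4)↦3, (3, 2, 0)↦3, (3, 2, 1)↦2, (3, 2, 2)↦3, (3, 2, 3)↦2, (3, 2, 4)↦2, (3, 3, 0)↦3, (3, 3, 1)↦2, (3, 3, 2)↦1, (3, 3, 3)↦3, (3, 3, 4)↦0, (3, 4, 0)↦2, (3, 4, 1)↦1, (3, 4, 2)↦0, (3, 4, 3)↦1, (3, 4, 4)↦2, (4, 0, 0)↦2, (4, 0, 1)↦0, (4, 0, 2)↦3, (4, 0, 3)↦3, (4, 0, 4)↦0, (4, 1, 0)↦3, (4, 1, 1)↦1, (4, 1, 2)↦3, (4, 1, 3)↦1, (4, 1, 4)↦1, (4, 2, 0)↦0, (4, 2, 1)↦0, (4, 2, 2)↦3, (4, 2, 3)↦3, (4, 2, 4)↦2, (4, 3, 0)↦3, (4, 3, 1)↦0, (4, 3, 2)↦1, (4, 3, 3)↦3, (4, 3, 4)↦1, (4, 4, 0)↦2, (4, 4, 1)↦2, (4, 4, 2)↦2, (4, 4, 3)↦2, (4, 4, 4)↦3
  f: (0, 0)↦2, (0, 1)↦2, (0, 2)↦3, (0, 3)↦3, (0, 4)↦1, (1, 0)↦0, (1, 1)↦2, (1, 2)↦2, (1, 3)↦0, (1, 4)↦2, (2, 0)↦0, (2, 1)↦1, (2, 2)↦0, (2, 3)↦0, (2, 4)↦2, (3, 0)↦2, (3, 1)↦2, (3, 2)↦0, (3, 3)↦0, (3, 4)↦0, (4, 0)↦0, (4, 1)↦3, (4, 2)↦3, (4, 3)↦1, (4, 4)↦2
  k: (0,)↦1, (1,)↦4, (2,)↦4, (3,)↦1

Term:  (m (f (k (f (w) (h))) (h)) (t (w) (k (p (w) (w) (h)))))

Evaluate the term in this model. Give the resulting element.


value = 2

  w = 0
  h = 3
  (f (w) (h)) = f(0, 3) = 3
  (k (f (w) (h))) = k(3,) = 1
  h = 3
  (f (k (f (w) (h))) (h)) = f(1, 3) = 0
  w = 0
  w = 0
  w = 0
  h = 3
  (p (w) (w) (h)) = p(0, 0, 3) = 3
  (k (p (w) (w) (h))) = k(3,) = 1
  (t (w) (k (p (w) (w) (h)))) = t(0, 1) = 1
  (m (f (k (f (w) (h))) (h)) (t (w) (k (p (w) (w) (h))))) = m(0, 1) = 2


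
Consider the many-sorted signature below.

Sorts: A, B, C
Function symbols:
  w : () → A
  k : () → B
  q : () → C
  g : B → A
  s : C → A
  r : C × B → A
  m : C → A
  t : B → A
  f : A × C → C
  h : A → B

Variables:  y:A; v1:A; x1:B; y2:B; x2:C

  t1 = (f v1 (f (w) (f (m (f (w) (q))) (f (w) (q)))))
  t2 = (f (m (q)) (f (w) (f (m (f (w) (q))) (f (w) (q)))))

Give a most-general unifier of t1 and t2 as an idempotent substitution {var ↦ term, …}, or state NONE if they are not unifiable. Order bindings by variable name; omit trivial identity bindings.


{v1 ↦ (m (q))}


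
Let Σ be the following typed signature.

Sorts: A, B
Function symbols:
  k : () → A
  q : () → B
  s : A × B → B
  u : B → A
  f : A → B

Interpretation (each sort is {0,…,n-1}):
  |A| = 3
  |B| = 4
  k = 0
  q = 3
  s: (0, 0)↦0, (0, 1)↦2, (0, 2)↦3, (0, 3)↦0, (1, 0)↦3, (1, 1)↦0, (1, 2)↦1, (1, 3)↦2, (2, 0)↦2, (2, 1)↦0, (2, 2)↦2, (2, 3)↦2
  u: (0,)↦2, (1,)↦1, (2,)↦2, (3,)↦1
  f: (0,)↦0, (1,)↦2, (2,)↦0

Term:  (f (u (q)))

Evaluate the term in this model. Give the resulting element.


value = 2

  q = 3
  (u (q)) = u(3,) = 1
  (f (u (q))) = f(1,) = 2


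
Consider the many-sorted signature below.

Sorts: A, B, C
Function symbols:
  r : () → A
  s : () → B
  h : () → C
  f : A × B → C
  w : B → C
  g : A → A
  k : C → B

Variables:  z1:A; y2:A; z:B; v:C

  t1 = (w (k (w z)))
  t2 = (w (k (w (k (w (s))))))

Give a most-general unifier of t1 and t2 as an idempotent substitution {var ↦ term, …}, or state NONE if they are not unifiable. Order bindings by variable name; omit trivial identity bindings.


{z ↦ (k (w (s)))}


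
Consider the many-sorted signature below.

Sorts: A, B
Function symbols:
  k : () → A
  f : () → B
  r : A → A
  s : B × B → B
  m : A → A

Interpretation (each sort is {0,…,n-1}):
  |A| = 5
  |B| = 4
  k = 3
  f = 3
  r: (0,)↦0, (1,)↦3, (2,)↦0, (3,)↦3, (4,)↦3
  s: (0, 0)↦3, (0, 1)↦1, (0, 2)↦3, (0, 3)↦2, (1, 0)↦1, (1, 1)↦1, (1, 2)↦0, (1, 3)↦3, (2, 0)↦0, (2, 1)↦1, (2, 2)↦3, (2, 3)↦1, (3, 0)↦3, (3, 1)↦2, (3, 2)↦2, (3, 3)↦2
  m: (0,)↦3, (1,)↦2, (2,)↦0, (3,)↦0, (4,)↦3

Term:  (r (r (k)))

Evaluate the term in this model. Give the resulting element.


  k = 3
  (r (k)) = r(3,) = 3
  (r (r (k))) = r(3,) = 3

value = 3


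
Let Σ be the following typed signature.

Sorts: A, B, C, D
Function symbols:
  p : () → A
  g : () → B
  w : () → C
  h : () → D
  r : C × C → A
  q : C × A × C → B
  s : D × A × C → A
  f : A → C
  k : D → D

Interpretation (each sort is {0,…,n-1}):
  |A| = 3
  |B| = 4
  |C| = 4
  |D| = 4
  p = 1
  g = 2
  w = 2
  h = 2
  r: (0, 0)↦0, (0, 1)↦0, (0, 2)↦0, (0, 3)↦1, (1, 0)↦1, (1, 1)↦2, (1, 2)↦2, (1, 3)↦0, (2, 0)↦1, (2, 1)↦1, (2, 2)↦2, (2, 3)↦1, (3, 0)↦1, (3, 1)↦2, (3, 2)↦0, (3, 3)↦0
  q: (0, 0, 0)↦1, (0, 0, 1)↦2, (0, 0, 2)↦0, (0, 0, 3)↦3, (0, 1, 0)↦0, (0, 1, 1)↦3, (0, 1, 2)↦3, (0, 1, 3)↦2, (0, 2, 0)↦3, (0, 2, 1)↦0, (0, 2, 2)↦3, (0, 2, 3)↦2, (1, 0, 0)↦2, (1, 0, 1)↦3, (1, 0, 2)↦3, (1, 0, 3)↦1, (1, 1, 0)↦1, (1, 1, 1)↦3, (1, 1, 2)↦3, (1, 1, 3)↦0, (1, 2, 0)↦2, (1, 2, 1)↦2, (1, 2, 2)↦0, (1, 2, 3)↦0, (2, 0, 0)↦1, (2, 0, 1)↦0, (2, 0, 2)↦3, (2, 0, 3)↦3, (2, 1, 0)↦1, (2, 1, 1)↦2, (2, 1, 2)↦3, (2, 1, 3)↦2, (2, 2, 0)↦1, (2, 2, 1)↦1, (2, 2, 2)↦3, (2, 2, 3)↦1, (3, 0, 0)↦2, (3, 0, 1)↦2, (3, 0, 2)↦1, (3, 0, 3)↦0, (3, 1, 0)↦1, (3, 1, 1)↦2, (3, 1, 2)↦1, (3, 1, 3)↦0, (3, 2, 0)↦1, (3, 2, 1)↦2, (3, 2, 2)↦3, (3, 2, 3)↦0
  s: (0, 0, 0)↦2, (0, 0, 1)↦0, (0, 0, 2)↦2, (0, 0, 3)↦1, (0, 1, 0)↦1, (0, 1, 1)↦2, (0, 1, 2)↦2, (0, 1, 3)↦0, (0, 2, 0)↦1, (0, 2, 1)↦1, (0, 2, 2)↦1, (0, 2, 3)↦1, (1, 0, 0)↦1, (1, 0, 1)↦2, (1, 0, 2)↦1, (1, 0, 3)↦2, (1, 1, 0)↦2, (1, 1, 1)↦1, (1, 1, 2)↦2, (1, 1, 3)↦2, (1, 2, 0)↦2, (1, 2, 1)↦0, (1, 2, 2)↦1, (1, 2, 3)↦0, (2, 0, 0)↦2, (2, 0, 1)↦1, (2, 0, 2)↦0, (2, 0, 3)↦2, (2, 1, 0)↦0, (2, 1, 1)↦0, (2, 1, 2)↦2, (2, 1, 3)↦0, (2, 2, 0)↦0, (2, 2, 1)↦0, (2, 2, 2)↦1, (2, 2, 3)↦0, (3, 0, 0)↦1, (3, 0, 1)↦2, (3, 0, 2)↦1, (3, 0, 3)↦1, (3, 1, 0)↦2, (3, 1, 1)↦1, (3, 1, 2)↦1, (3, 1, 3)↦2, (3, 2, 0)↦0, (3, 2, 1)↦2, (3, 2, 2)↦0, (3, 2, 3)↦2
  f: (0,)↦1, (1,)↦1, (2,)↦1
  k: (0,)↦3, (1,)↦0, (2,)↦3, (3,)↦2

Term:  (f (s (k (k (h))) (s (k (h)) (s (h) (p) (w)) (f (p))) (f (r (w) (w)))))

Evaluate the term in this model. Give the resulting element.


value = 1

  h = 2
  (k (h)) = k(2,) = 3
  (k (k (h))) = k(3,) = 2
  h = 2
  (k (h)) = k(2,) = 3
  h = 2
  p = 1
  w = 2
  (s (h) (p) (w)) = s(2, 1, 2) = 2
  p = 1
  (f (p)) = f(1,) = 1
  (s (k (h)) (s (h) (p) (w)) (f (p))) = s(3, 2, 1) = 2
  w = 2
  w = 2
  (r (w) (w)) = r(2, 2) = 2
  (f (r (w) (w))) = f(2,) = 1
  (s (k (k (h))) (s (k (h)) (s (h) (p) (w)) (f (p))) (f (r (w) (w)))) = s(2, 2, 1) = 0
  (f (s (k (k (h))) (s (k (h)) (s (h) (p) (w)) (f (p))) (f (r (w) (w))))) = f(0,) = 1


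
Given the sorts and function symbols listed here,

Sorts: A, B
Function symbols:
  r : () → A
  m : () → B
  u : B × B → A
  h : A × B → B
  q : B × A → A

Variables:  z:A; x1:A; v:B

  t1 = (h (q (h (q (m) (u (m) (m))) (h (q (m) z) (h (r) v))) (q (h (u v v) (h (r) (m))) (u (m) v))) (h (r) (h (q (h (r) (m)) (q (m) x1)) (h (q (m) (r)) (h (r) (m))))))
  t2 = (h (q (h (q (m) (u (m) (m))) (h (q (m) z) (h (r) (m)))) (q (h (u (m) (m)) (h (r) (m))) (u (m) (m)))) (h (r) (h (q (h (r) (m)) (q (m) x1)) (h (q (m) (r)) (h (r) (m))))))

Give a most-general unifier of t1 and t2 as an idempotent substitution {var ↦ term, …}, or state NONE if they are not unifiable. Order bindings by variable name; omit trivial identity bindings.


{v ↦ (m)}


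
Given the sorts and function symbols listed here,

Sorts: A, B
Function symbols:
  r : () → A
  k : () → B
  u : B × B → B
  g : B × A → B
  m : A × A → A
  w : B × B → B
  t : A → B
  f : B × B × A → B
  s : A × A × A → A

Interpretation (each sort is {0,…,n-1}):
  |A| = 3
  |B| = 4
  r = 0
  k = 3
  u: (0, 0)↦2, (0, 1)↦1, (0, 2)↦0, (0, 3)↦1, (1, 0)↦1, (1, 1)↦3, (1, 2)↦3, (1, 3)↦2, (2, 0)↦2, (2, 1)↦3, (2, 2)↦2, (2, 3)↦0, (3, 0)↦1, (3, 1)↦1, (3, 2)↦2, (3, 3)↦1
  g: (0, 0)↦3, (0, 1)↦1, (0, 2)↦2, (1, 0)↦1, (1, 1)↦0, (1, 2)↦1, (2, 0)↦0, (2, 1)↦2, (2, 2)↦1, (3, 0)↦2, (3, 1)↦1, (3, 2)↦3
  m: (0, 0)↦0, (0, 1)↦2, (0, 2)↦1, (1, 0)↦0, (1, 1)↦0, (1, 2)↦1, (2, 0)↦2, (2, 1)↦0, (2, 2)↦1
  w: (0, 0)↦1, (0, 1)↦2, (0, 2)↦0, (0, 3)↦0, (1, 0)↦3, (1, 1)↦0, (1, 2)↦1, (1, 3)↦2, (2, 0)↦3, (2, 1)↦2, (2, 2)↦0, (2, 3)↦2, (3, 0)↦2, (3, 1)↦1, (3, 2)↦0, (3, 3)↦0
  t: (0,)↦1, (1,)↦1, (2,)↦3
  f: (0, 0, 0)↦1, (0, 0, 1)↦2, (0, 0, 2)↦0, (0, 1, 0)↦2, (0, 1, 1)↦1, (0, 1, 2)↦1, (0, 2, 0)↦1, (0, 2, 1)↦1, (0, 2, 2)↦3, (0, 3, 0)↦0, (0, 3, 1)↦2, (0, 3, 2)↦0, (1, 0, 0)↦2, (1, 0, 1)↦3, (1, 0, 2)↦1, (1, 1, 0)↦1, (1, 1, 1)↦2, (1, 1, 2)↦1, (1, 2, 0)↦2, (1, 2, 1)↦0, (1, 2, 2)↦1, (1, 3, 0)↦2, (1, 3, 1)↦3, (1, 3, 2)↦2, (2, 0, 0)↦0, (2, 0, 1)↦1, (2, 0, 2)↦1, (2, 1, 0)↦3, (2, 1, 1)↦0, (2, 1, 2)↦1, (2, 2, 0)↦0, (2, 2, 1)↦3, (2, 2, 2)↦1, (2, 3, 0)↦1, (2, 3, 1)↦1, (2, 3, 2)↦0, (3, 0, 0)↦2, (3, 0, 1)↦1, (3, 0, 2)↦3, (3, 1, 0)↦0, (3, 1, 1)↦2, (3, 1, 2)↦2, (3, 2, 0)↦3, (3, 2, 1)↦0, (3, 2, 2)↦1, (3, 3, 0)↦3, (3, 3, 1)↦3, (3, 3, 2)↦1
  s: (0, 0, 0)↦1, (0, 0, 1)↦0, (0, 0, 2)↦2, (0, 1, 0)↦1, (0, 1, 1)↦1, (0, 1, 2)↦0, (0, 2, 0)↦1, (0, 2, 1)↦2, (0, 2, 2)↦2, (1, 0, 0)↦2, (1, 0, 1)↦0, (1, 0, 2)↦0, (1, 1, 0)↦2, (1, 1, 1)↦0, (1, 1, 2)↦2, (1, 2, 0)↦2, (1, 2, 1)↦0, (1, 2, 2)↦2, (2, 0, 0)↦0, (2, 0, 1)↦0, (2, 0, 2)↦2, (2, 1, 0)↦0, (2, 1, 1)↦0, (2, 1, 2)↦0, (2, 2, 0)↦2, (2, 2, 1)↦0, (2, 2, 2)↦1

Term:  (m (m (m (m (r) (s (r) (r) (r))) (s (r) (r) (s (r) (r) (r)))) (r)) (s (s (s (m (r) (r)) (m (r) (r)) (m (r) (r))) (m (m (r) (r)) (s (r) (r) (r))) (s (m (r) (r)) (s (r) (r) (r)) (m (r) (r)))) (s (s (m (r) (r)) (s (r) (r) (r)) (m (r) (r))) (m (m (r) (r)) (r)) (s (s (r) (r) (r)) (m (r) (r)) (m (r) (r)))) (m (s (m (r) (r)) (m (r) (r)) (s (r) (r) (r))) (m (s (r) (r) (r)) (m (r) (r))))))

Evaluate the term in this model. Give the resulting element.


value = 0

  r = 0
  r = 0
  r = 0
  r = 0
  (s (r) (r) (r)) = s(0, 0, 0) = 1
  (m (r) (s (r) (r) (r))) = m(0, 1) = 2
  r = 0
  r = 0
  r = 0
  r = 0
  r = 0
  (s (r) (r) (r)) = s(0, 0, 0) = 1
  (s (r) (r) (s (r) (r) (r))) = s(0, 0, 1) = 0
  (m (m (r) (s (r) (r) (r))) (s (r) (r) (s (r) (r) (r)))) = m(2, 0) = 2
  r = 0
  (m (m (m (r) (s (r) (r) (r))) (s (r) (r) (s (r) (r) (r)))) (r)) = m(2, 0) = 2
  r = 0
  r = 0
  (m (r) (r)) = m(0, 0) = 0
  r = 0
  r = 0
  (m (r) (r)) = m(0, 0) = 0
  r = 0
  r = 0
  (m (r) (r)) = m(0, 0) = 0
  (s (m (r) (r)) (m (r) (r)) (m (r) (r))) = s(0, 0, 0) = 1
  r = 0
  r = 0
  (m (r) (r)) = m(0, 0) = 0
  r = 0
  r = 0
  r = 0
  (s (r) (r) (r)) = s(0, 0, 0) = 1
  (m (m (r) (r)) (s (r) (r) (r))) = m(0, 1) = 2
  r = 0
  r = 0
  (m (r) (r)) = m(0, 0) = 0
  r = 0
  r = 0
  r = 0
  (s (r) (r) (r)) = s(0, 0, 0) = 1
  r = 0
  r = 0
  (m (r) (r)) = m(0, 0) = 0
  (s (m (r) (r)) (s (r) (r) (r)) (m (r) (r))) = s(0, 1, 0) = 1
  (s (s (m (r) (r)) (m (r) (r)) (m (r) (r))) (m (m (r) (r)) (s (r) (r) (r))) (s (m (r) (r)) (s (r) (r) (r)) (m (r) (r)))) = s(1, 2, 1) = 0
  r = 0
  r = 0
  (m (r) (r)) = m(0, 0) = 0
  r = 0
  r = 0
  r = 0
  (s (r) (r) (r)) = s(0, 0, 0) = 1
  r = 0
  r = 0
  (m (r) (r)) = m(0, 0) = 0
  (s (m (r) (r)) (s (r) (r) (r)) (m (r) (r))) = s(0, 1, 0) = 1
  r = 0
  r = 0
  (m (r) (r)) = m(0, 0) = 0
  r = 0
  (m (m (r) (r)) (r)) = m(0, 0) = 0
  r = 0
  r = 0
  r = 0
  (s (r) (r) (r)) = s(0, 0, 0) = 1
  r = 0
  r = 0
  (m (r) (r)) = m(0, 0) = 0
  r = 0
  r = 0
  (m (r) (r)) = m(0, 0) = 0
  (s (s (r) (r) (r)) (m (r) (r)) (m (r) (r))) = s(1, 0, 0) = 2
  (s (s (m (r) (r)) (s (r) (r) (r)) (m (r) (r))) (m (m (r) (r)) (r)) (s (s (r) (r) (r)) (m (r) (r)) (m (r) (r)))) = s(1, 0, 2) = 0
  r = 0
  r = 0
  (m (r) (r)) = m(0, 0) = 0
  r = 0
  r = 0
  (m (r) (r)) = m(0, 0) = 0
  r = 0
  r = 0
  r = 0
  (s (r) (r) (r)) = s(0, 0, 0) = 1
  (s (m (r) (r)) (m (r) (r)) (s (r) (r) (r))) = s(0, 0, 1) = 0
  r = 0
  r = 0
  r = 0
  (s (r) (r) (r)) = s(0, 0, 0) = 1
  r = 0
  r = 0
  (m (r) (r)) = m(0, 0) = 0
  (m (s (r) (r) (r)) (m (r) (r))) = m(1, 0) = 0
  (m (s (m (r) (r)) (m (r) (r)) (s (r) (r) (r))) (m (s (r) (r) (r)) (m (r) (r)))) = m(0, 0) = 0
  (s (s (s (m (r) (r)) (m (r) (r)) (m (r) (r))) (m (m (r) (r)) (s (r) (r) (r))) (s (m (r) (r)) (s (r) (r) (r)) (m (r) (r)))) (s (s (m (r) (r)) (s (r) (r) (r)) (m (r) (r))) (m (m (r) (r)) (r)) (s (s (r) (r) (r)) (m (r) (r)) (m (r) (r)))) (m (s (m (r) (r)) (m (r) (r)) (s (r) (r) (r))) (m (s (r) (r) (r)) (m (r) (r))))) = s(0, 0, 0) = 1
  (m (m (m (m (r) (s (r) (r) (r))) (s (r) (r) (s (r) (r) (r)))) (r)) (s (s (s (m (r) (r)) (m (r) (r)) (m (r) (r))) (m (m (r) (r)) (s (r) (r) (r))) (s (m (r) (r)) (s (r) (r) (r)) (m (r) (r)))) (s (s (m (r) (r)) (s (r) (r) (r)) (m (r) (r))) (m (m (r) (r)) (r)) (s (s (r) (r) (r)) (m (r) (r)) (m (r) (r)))) (m (s (m (r) (r)) (m (r) (r)) (s (r) (r) (r))) (m (s (r) (r) (r)) (m (r) (r)))))) = m(2, 1) = 0


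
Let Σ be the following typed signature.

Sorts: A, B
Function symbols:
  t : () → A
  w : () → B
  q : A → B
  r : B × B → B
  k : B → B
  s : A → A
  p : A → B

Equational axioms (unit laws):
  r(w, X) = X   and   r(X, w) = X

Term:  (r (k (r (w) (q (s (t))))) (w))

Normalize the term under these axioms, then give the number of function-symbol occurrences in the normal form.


1. (r (k (r (w) (q (s (t))))) (w))  →  (k (r (w) (q (s (t)))))
2. (k (r (w) (q (s (t)))))  →  (k (q (s (t))))
normal form: (k (q (s (t))))

size = 4


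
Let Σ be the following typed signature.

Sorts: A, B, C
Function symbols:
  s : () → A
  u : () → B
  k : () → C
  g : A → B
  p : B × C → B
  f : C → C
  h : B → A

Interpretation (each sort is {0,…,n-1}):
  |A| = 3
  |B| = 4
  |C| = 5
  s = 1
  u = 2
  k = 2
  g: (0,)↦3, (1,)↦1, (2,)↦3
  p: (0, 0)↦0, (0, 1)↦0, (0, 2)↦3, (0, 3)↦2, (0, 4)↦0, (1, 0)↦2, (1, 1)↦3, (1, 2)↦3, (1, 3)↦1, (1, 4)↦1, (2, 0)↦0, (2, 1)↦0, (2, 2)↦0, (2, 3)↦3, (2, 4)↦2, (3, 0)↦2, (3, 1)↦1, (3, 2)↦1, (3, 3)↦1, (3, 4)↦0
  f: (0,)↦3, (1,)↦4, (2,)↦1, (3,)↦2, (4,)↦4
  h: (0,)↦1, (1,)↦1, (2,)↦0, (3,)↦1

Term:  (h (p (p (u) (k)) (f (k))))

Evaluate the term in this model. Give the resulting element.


value = 1

  u = 2
  k = 2
  (p (u) (k)) = p(2, 2) = 0
  k = 2
  (f (k)) = f(2,) = 1
  (p (p (u) (k)) (f (k))) = p(0, 1) = 0
  (h (p (p (u) (k)) (f (k)))) = h(0,) = 1


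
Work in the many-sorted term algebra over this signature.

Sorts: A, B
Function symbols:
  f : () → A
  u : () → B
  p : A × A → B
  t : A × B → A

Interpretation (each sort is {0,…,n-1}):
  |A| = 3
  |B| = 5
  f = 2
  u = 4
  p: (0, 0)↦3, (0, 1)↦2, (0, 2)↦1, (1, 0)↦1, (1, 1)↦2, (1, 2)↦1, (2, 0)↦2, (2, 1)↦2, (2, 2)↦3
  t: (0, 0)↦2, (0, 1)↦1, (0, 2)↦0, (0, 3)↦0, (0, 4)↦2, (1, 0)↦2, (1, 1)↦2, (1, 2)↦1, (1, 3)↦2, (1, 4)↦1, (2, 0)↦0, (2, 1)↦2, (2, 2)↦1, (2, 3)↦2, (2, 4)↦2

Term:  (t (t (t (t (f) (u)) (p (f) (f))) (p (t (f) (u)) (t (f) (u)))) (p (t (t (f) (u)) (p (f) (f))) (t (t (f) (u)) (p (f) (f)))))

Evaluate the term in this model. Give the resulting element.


  f = 2
  u = 4
  (t (f) (u)) = t(2, 4) = 2
  f = 2
  f = 2
  (p (f) (f)) = p(2, 2) = 3
  (t (t (f) (u)) (p (f) (f))) = t(2, 3) = 2
  f = 2
  u = 4
  (t (f) (u)) = t(2, 4) = 2
  f = 2
  u = 4
  (t (f) (u)) = t(2, 4) = 2
  (p (t (f) (u)) (t (f) (u))) = p(2, 2) = 3
  (t (t (t (f) (u)) (p (f) (f))) (p (t (f) (u)) (t (f) (u)))) = t(2, 3) = 2
  f = 2
  u = 4
  (t (f) (u)) = t(2, 4) = 2
  f = 2
  f = 2
  (p (f) (f)) = p(2, 2) = 3
  (t (t (f) (u)) (p (f) (f))) = t(2, 3) = 2
  f = 2
  u = 4
  (t (f) (u)) = t(2, 4) = 2
  f = 2
  f = 2
  (p (f) (f)) = p(2, 2) = 3
  (t (t (f) (u)) (p (f) (f))) = t(2, 3) = 2
  (p (t (t (f) (u)) (p (f) (f))) (t (t (f) (u)) (p (f) (f)))) = p(2, 2) = 3
  (t (t (t (t (f) (u)) (p (f) (f))) (p (t (f) (u)) (t (f) (u)))) (p (t (t (f) (u)) (p (f) (f))) (t (t (f) (u)) (p (f) (f))))) = t(2, 3) = 2

value = 2


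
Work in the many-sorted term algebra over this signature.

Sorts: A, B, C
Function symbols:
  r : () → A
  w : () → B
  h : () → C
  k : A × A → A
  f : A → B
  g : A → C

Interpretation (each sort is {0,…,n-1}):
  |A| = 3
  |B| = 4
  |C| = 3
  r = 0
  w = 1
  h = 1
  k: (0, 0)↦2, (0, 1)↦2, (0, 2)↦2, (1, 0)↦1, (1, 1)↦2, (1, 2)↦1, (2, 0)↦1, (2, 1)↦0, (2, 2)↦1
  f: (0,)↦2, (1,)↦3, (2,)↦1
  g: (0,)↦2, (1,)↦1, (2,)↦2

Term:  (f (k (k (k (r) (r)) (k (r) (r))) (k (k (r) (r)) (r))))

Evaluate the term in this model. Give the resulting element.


  r = 0
  r = 0
  (k (r) (r)) = k(0, 0) = 2
  r = 0
  r = 0
  (k (r) (r)) = k(0, 0) = 2
  (k (k (r) (r)) (k (r) (r))) = k(2, 2) = 1
  r = 0
  r = 0
  (k (r) (r)) = k(0, 0) = 2
  r = 0
  (k (k (r) (r)) (r)) = k(2, 0) = 1
  (k (k (k (r) (r)) (k (r) (r))) (k (k (r) (r)) (r))) = k(1, 1) = 2
  (f (k (k (k (r) (r)) (k (r) (r))) (k (k (r) (r)) (r)))) = f(2,) = 1

value = 1


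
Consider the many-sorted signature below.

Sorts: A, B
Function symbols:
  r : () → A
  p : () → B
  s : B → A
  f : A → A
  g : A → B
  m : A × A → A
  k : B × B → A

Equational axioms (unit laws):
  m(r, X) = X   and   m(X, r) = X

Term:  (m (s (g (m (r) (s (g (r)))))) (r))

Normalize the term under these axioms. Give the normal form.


1. (m (s (g (m (r) (s (g (r)))))) (r))  →  (s (g (m (r) (s (g (r))))))
2. (s (g (m (r) (s (g (r))))))  →  (s (g (s (g (r)))))

normal form = (s (g (s (g (r)))))


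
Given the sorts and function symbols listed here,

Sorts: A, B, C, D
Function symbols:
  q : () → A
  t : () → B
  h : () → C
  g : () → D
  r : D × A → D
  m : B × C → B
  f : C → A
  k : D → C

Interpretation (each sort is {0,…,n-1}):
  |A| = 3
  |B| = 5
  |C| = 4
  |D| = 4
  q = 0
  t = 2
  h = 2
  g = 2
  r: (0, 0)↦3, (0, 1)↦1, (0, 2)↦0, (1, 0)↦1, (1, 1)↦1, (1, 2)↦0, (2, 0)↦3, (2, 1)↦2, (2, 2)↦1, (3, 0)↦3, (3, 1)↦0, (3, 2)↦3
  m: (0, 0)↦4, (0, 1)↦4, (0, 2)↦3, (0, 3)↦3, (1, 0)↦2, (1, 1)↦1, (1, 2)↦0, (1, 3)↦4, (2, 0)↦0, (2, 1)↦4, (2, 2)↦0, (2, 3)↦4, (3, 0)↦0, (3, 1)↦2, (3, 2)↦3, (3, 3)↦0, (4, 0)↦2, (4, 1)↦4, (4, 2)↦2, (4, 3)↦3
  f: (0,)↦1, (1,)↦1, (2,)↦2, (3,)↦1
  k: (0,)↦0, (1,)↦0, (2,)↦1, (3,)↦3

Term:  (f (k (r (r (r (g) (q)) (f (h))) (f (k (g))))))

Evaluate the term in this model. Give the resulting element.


value = 1

  g = 2
  q = 0
  (r (g) (q)) = r(2, 0) = 3
  h = 2
  (f (h)) = f(2,) = 2
  (r (r (g) (q)) (f (h))) = r(3, 2) = 3
  g = 2
  (k (g)) = k(2,) = 1
  (f (k (g))) = f(1,) = 1
  (r (r (r (g) (q)) (f (h))) (f (k (g)))) = r(3, 1) = 0
  (k (r (r (r (g) (q)) (f (h))) (f (k (g))))) = k(0,) = 0
  (f (k (r (r (r (g) (q)) (f (h))) (f (k (g)))))) = f(0,) = 1


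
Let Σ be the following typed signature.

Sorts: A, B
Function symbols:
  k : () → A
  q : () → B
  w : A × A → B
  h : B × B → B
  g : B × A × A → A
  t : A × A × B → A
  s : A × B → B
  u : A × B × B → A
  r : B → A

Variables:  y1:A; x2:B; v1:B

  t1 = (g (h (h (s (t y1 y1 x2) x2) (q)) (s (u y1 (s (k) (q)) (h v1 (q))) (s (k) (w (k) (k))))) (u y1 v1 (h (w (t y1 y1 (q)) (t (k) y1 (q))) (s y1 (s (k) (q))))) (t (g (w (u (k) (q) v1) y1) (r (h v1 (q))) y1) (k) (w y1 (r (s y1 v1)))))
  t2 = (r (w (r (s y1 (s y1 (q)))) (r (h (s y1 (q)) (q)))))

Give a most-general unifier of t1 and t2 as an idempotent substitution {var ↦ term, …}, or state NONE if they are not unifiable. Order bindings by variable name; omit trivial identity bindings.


NONE (not unifiable)

head clash or occurs-check failure — not unifiable


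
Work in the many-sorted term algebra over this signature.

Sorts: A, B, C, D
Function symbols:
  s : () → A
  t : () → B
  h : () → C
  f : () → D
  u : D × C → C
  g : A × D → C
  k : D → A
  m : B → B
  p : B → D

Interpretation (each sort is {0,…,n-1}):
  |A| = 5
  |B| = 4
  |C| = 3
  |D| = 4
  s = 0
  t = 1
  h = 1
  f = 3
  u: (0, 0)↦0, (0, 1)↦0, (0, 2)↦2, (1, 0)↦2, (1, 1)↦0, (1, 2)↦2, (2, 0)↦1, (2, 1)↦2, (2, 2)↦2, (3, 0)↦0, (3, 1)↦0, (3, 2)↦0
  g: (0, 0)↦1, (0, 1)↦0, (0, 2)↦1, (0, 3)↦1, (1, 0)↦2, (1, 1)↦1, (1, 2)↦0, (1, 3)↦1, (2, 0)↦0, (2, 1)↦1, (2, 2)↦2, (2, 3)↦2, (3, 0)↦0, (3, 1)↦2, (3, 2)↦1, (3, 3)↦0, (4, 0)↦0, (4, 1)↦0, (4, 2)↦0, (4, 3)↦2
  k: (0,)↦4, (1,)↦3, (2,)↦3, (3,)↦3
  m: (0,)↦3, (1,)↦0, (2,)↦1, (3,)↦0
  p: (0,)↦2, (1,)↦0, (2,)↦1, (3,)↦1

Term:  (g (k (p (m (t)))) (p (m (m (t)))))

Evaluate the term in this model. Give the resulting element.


  t = 1
  (m (t)) = m(1,) = 0
  (p (m (t))) = p(0,) = 2
  (k (p (m (t)))) = k(2,) = 3
  t = 1
  (m (t)) = m(1,) = 0
  (m (m (t))) = m(0,) = 3
  (p (m (m (t)))) = p(3,) = 1
  (g (k (p (m (t)))) (p (m (m (t))))) = g(3, 1) = 2

value = 2


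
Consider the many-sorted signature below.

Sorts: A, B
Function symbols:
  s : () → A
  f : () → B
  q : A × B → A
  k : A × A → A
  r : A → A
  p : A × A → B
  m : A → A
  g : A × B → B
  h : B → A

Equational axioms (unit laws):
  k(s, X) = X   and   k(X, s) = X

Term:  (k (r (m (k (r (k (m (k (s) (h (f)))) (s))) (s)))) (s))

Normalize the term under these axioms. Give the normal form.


normal form = (r (m (r (m (h (f))))))

1. (k (r (m (k (r (k (m (k (s) (h (f)))) (s))) (s)))) (s))  →  (r (m (k (r (k (m (k (s) (h (f)))) (s))) (s))))
2. (r (m (k (r (k (m (k (s) (h (f)))) (s))) (s))))  →  (r (m (r (k (m (k (s) (h (f)))) (s)))))
3. (r (m (r (k (m (k (s) (h (f)))) (s)))))  →  (r (m (r (m (k (s) (h (f)))))))
4. (r (m (r (m (k (s) (h (f)))))))  →  (r (m (r (m (h (f))))))
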